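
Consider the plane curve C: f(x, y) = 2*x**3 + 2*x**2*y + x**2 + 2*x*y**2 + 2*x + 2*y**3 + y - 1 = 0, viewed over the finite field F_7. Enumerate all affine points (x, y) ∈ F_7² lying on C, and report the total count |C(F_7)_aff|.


Affine F_7-points: {(0, 3), (2, 3), (4, 4), (5, 3)}; count = 4.

For each of the 49 pairs (x, y) ∈ F_7², evaluate f(x, y) mod 7. Record the zeros.
  x = 0: [0↦6, 1↦2, 2↦3, 3↦0, 4↦5, 5↦2, 6↦3]  zeros at y ∈ {3}
  x = 1: [0↦4, 1↦4, 2↦6, 3↦1, 4↦1, 5↦4, 6↦1]  zeros at y ∈ ∅
  x = 2: [0↦2, 1↦3, 2↦3, 3↦0, 4↦6, 5↦5, 6↦2]  zeros at y ∈ {3}
  x = 3: [0↦5, 1↦4, 2↦6, 3↦2, 4↦4, 5↦3, 6↦4]  zeros at y ∈ ∅
  x = 4: [0↦4, 1↦5, 2↦6, 3↦5, 4↦0, 5↦3, 6↦5]  zeros at y ∈ {4}
  x = 5: [0↦4, 1↦4, 2↦1, 3↦0, 4↦6, 5↦3, 6↦3]  zeros at y ∈ {3}
  x = 6: [0↦3, 1↦6, 2↦3, 3↦6, 4↦6, 5↦1, 6↦3]  zeros at y ∈ ∅
Collecting zeros: affine points = {(0, 3), (2, 3), (4, 4), (5, 3)}.
Total count |C(F_7)_aff| = 4.


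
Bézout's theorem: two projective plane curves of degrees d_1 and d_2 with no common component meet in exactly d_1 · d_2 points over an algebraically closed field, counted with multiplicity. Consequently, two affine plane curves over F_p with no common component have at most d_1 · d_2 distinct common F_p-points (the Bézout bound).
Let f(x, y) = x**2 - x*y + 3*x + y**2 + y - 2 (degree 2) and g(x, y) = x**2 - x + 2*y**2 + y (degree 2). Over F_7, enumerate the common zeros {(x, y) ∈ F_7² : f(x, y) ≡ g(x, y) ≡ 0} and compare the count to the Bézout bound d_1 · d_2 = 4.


Common zeros: ∅; count = 0; Bézout bound = 4.

deg(f) = 2, deg(g) = 2, so Bézout bound = 4.
Scan x ∈ F_7. For each x, list the y ∈ F_7 with f(x, y) ≡ 0 and those with g(x, y) ≡ 0 (mod 7); the common zeros in that column are the intersection.
  x = 0: f ≡ 0 at y ∈ {1, 5}; g ≡ 0 at y ∈ {0, 3}; common: ∅.
  x = 1: f ≡ 0 at y ∈ ∅; g ≡ 0 at y ∈ {0, 3}; common: ∅.
  x = 2: f ≡ 0 at y ∈ {3, 5}; g ≡ 0 at y ∈ ∅; common: ∅.
  x = 3: f ≡ 0 at y ∈ ∅; g ≡ 0 at y ∈ {4, 6}; common: ∅.
  x = 4: f ≡ 0 at y ∈ ∅; g ≡ 0 at y ∈ ∅; common: ∅.
  x = 5: f ≡ 0 at y ∈ {1, 3}; g ≡ 0 at y ∈ {4, 6}; common: ∅.
  x = 6: f ≡ 0 at y ∈ ∅; g ≡ 0 at y ∈ ∅; common: ∅.
Collecting: common zeros = ∅, so the count is 0.
Comparison with the Bézout bound: 0 ≤ 4 = deg(f)·deg(g), as expected for curves with no common component (the affine F_7-count falls short of the bound because intersections may lie at infinity, over extension fields, or carry multiplicity).


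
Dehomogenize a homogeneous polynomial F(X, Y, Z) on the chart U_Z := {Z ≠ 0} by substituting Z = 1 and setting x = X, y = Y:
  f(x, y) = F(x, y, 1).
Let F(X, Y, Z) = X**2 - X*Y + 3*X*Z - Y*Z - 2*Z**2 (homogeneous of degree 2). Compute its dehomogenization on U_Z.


f(x, y) = x**2 - x*y + 3*x - y - 2

On U_Z we set Z = 1. Each monomial c·X^i·Y^j·Z^k in F becomes c·x^i·y^j·1^k = c·x^i·y^j.
Substituting Z = 1: F(X, Y, 1) = x**2 - x*y + 3*x - y - 2.
Note: deg(f) ≤ deg(F) = 2; strict inequality happens when F is divisible by Z (lost terms).


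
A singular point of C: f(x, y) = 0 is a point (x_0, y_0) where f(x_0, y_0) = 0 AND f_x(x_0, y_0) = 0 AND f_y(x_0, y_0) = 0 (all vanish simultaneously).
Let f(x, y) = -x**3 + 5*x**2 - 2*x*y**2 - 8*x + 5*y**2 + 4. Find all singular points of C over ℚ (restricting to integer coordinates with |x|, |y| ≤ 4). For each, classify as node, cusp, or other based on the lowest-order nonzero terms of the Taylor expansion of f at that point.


Singular points: {(2, 0)}; classification: node.

Compute partial derivatives:
  f_x = -3*x**2 + 10*x - 2*y**2 - 8.
  f_y = -4*x*y + 10*y.
Scan x_0 ∈ {−4, ..., 4}. For each x_0, f_y(x_0, y) is a polynomial in y; find its integer roots y ∈ {−4, ..., 4}, then test f_x and f at those candidates.
  x = -4: f_y(-4, y) = 26*y; vanishes at y ∈ {0}. (-4, 0): f_x = -96 ≠ 0.
  x = -3: f_y(-3, y) = 22*y; vanishes at y ∈ {0}. (-3, 0): f_x = -65 ≠ 0.
  x = -2: f_y(-2, y) = 18*y; vanishes at y ∈ {0}. (-2, 0): f_x = -40 ≠ 0.
  x = -1: f_y(-1, y) = 14*y; vanishes at y ∈ {0}. (-1, 0): f_x = -21 ≠ 0.
  x = 0: f_y(0, y) = 10*y; vanishes at y ∈ {0}. (0, 0): f_x = -8 ≠ 0.
  x = 1: f_y(1, y) = 6*y; vanishes at y ∈ {0}. (1, 0): f_x = -1 ≠ 0.
  x = 2: f_y(2, y) = 2*y; vanishes at y ∈ {0}. (2, 0): f_x = 0, f = 0 — SINGULAR.
  x = 3: f_y(3, y) = -2*y; vanishes at y ∈ {0}. (3, 0): f_x = -5 ≠ 0.
  x = 4: f_y(4, y) = -6*y; vanishes at y ∈ {0}. (4, 0): f_x = -16 ≠ 0.
Only singular point on the grid: (2, 0).
Classify: substitute x = 2 + u, y = 0 + v and expand: f = -u**3 - u**2 - 2*u*v**2 + v**2.
No constant or linear terms (consistent with a singular point). Quadratic part: -u**2 + v**2. Cubic part: -u**3 - 2*u*v**2.
The quadratic part v**2 - u**2 = (v − u)(v + u) splits into two distinct linear factors, so there are two distinct tangent lines y − 0 = ±(x − 2) — this is a node (ordinary double point).
Classification: node.


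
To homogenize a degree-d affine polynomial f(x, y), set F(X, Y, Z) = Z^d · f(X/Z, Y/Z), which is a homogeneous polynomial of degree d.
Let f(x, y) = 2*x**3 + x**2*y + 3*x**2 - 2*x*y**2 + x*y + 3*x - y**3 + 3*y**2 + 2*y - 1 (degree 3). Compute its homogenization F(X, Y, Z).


F(X, Y, Z) = 2*X**3 + X**2*Y + 3*X**2*Z - 2*X*Y**2 + X*Y*Z + 3*X*Z**2 - Y**3 + 3*Y**2*Z + 2*Y*Z**2 - Z**3

deg(f) = 3.
Substitute x = X/Z, y = Y/Z into f, then multiply by Z^3.
  monomial 2·x^3·y^0 ↦ 2·X^3·Y^0·Z^0.
  monomial 1·x^2·y^1 ↦ 1·X^2·Y^1·Z^0.
  monomial 3·x^2·y^0 ↦ 3·X^2·Y^0·Z^1.
  monomial -2·x^1·y^2 ↦ -2·X^1·Y^2·Z^0.
  monomial 1·x^1·y^1 ↦ 1·X^1·Y^1·Z^1.
  monomial 3·x^1·y^0 ↦ 3·X^1·Y^0·Z^2.
  monomial -1·x^0·y^3 ↦ -1·X^0·Y^3·Z^0.
  monomial 3·x^0·y^2 ↦ 3·X^0·Y^2·Z^1.
  monomial 2·x^0·y^1 ↦ 2·X^0·Y^1·Z^2.
  monomial -1·x^0·y^0 ↦ -1·X^0·Y^0·Z^3.
Collecting: F(X, Y, Z) = 2*X**3 + X**2*Y + 3*X**2*Z - 2*X*Y**2 + X*Y*Z + 3*X*Z**2 - Y**3 + 3*Y**2*Z + 2*Y*Z**2 - Z**3.


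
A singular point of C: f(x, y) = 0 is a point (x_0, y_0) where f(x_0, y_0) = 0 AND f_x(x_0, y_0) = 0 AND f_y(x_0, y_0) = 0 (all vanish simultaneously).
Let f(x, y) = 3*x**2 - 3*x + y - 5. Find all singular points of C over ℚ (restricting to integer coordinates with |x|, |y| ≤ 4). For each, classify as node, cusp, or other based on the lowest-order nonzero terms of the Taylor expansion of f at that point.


No singular points in the scanned grid; C is smooth there.

Compute partial derivatives:
  f_x = 6*x - 3.
  f_y = 1.
f_y = 1 is a nonzero constant, so f_y never vanishes: no point (x, y) can satisfy f = f_x = f_y = 0. In particular no (x, y) ∈ {−4, ..., 4}² is singular; the curve is smooth.


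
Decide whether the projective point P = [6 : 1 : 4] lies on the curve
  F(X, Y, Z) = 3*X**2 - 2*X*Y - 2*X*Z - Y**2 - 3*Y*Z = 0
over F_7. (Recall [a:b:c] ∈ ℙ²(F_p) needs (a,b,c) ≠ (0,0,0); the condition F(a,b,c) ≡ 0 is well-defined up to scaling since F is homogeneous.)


F(6,1,4) ≡ 0 (mod 7); P is on the curve.

Evaluate F(6, 1, 4) term-by-term (mod 7).
  3*X**2 ↦ 3·36·1·1 = 108
  -2*X*Y ↦ -2·6·1·1 = -12
  -2*X*Z ↦ -2·6·1·4 = -48
  -Y**2 ↦ -1·1·1·1 = -1
  -3*Y*Z ↦ -3·1·1·4 = -12
Sum: F(6, 1, 4) = (108) + (-12) + (-48) + (-1) + (-12) = 35.
Reducing mod 7: 35 ≡ 0 (mod 7).
Since F(a, b, c) ≡ 0 (mod 7), P lies on the curve.


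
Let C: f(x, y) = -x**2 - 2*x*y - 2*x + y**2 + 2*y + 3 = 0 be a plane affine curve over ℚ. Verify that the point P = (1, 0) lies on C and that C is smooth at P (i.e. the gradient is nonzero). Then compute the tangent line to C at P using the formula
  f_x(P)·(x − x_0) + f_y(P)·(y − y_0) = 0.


Tangent line at P: 4 - 4*x = 0.

Step 1: f(1, 0) = 0, so P lies on C.
Step 2: partial derivatives
  f_x(x, y) = -2*x - 2*y - 2, f_y(x, y) = -2*x + 2*y + 2.
  f_x(P) = -4, f_y(P) = 0 (gradient nonzero, so P is smooth).
Step 3: tangent line at P: -4·(x − 1) + 0·(y − 0) = 0.
Expanding: 4 - 4*x = 0.


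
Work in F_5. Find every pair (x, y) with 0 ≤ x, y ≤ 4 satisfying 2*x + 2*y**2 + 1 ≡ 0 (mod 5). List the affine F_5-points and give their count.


Affine F_5-points: {(1, 1), (1, 4), (2, 0), (3, 2), (3, 3)}; count = 5.

For each of the 25 pairs (x, y) ∈ F_5², evaluate f(x, y) mod 5. Record the zeros.
  x = 0: [0↦1, 1↦3, 2↦4, 3↦4, 4↦3]  zeros at y ∈ ∅
  x = 1: [0↦3, 1↦0, 2↦1, 3↦1, 4↦0]  zeros at y ∈ {1, 4}
  x = 2: [0↦0, 1↦2, 2↦3, 3↦3, 4↦2]  zeros at y ∈ {0}
  x = 3: [0↦2, 1↦4, 2↦0, 3↦0, 4↦4]  zeros at y ∈ {2, 3}
  x = 4: [0↦4, 1↦1, 2↦2, 3↦2, 4↦1]  zeros at y ∈ ∅
Collecting zeros: affine points = {(1, 1), (1, 4), (2, 0), (3, 2), (3, 3)}.
Total count |C(F_5)_aff| = 5.


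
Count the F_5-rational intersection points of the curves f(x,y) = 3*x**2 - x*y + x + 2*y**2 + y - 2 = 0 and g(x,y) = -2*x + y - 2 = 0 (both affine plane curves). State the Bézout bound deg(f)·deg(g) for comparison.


Common zeros: {(3, 3), (4, 0)}; count = 2; Bézout bound = 2.

deg(f) = 2, deg(g) = 1, so Bézout bound = 2.
Scan x ∈ F_5. For each x, list the y ∈ F_5 with f(x, y) ≡ 0 and those with g(x, y) ≡ 0 (mod 5); the common zeros in that column are the intersection.
  x = 0: f ≡ 0 at y ∈ ∅; g ≡ 0 at y ∈ {2}; common: ∅.
  x = 1: f ≡ 0 at y ∈ {2, 3}; g ≡ 0 at y ∈ {4}; common: ∅.
  x = 2: f ≡ 0 at y ∈ {4}; g ≡ 0 at y ∈ {1}; common: ∅.
  x = 3: f ≡ 0 at y ∈ {3}; g ≡ 0 at y ∈ {3}; common: {3}.
  x = 4: f ≡ 0 at y ∈ {0, 4}; g ≡ 0 at y ∈ {0}; common: {0}.
Collecting: common zeros = {(3, 3), (4, 0)}, so the count is 2.
Comparison with the Bézout bound: 2 ≤ 2 = deg(f)·deg(g), as expected for curves with no common component (the bound is attained).


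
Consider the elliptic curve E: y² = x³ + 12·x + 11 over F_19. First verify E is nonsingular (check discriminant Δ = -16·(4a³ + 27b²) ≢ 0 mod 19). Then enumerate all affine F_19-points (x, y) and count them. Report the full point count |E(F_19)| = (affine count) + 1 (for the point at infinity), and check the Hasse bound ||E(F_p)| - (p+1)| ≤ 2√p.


Affine points = {(0, 7), (0, 12), (1, 9), (1, 10), (2, 9), (2, 10), (3, 6), (3, 13), (4, 3), (4, 16), (5, 5), (5, 14), (7, 1), (7, 18), (8, 7), (8, 12), (11, 7), (11, 12), (14, 4), (14, 15), (16, 9), (16, 10), (17, 6), (17, 13), (18, 6), (18, 13)}; affine count = 26; |E(F_19)| = 27.

Discriminant check: Δ ∝ 4a³ + 27b² = 4·12³ + 27·11² = 4·1728 + 27·121 ≡ 14 (mod 19). Nonzero ⇒ E is nonsingular.
For each x ∈ F_19, compute rhs = x³ + 12·x + 11 mod 19, then count y ∈ F_19 with y² ≡ rhs.
  x = 0: rhs = 11, matching y values: 7, 12 (2 points).
  x = 1: rhs = 5, matching y values: 9, 10 (2 points).
  x = 2: rhs = 5, matching y values: 9, 10 (2 points).
  x = 3: rhs = 17, matching y values: 6, 13 (2 points).
  x = 4: rhs = 9, matching y values: 3, 16 (2 points).
  x = 5: rhs = 6, matching y values: 5, 14 (2 points).
  x = 6: rhs = 14, matching y values: none (0 points).
  x = 7: rhs = 1, matching y values: 1, 18 (2 points).
  x = 8: rhs = 11, matching y values: 7, 12 (2 points).
  x = 9: rhs = 12, matching y values: none (0 points).
  x = 10: rhs = 10, matching y values: none (0 points).
  x = 11: rhs = 11, matching y values: 7, 12 (2 points).
  x = 12: rhs = 2, matching y values: none (0 points).
  x = 13: rhs = 8, matching y values: none (0 points).
  x = 14: rhs = 16, matching y values: 4, 15 (2 points).
  x = 15: rhs = 13, matching y values: none (0 points).
  x = 16: rhs = 5, matching y values: 9, 10 (2 points).
  x = 17: rhs = 17, matching y values: 6, 13 (2 points).
  x = 18: rhs = 17, matching y values: 6, 13 (2 points).
Total affine count: 26.
Full point count |E(F_19)| = 26 + 1 = 27.
Hasse bound: |27 − (19+1)| = |7| = 7 ≤ 2√19 ≈ 8.7178 ✓.


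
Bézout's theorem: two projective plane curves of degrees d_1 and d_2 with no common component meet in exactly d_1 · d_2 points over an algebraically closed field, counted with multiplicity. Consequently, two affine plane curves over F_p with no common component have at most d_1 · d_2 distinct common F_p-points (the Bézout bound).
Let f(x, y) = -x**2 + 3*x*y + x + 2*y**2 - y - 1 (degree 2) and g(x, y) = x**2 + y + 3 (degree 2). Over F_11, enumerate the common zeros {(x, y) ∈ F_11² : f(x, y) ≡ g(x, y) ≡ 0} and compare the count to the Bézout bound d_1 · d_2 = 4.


Common zeros: {(5, 5)}; count = 1; Bézout bound = 4.

deg(f) = 2, deg(g) = 2, so Bézout bound = 4.
Scan x ∈ F_11. For each x, list the y ∈ F_11 with f(x, y) ≡ 0 and those with g(x, y) ≡ 0 (mod 11); the common zeros in that column are the intersection.
  x = 0: f ≡ 0 at y ∈ {1, 5}; g ≡ 0 at y ∈ {8}; common: ∅.
  x = 1: f ≡ 0 at y ∈ {2, 8}; g ≡ 0 at y ∈ {7}; common: ∅.
  x = 2: f ≡ 0 at y ∈ {6, 8}; g ≡ 0 at y ∈ {4}; common: ∅.
  x = 3: f ≡ 0 at y ∈ ∅; g ≡ 0 at y ∈ {10}; common: ∅.
  x = 4: f ≡ 0 at y ∈ {1, 10}; g ≡ 0 at y ∈ {3}; common: ∅.
  x = 5: f ≡ 0 at y ∈ {5, 10}; g ≡ 0 at y ∈ {5}; common: {5}.
  x = 6: f ≡ 0 at y ∈ {2, 6}; g ≡ 0 at y ∈ {5}; common: ∅.
  x = 7: f ≡ 0 at y ∈ ∅; g ≡ 0 at y ∈ {3}; common: ∅.
  x = 8: f ≡ 0 at y ∈ ∅; g ≡ 0 at y ∈ {10}; common: ∅.
  x = 9: f ≡ 0 at y ∈ ∅; g ≡ 0 at y ∈ {4}; common: ∅.
  x = 10: f ≡ 0 at y ∈ ∅; g ≡ 0 at y ∈ {7}; common: ∅.
Collecting: common zeros = {(5, 5)}, so the count is 1.
Comparison with the Bézout bound: 1 ≤ 4 = deg(f)·deg(g), as expected for curves with no common component (the affine F_11-count falls short of the bound because intersections may lie at infinity, over extension fields, or carry multiplicity).


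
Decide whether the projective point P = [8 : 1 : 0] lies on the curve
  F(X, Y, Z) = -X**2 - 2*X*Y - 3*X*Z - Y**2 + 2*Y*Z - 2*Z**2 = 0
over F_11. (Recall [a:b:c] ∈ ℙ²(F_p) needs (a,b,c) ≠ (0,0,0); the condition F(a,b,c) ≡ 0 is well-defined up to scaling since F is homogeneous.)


F(8,1,0) ≡ 7 (mod 11); P is NOT on the curve.

Evaluate F(8, 1, 0) term-by-term (mod 11).
  -X**2 ↦ -1·64·1·1 = -64
  -2*X*Y ↦ -2·8·1·1 = -16
  -3*X*Z ↦ -3·8·1·0 = 0
  -Y**2 ↦ -1·1·1·1 = -1
  2*Y*Z ↦ 2·1·1·0 = 0
  -2*Z**2 ↦ -2·1·1·0 = 0
Sum: F(8, 1, 0) = (-64) + (-16) + (0) + (-1) + (0) + (0) = -81.
Reducing mod 11: -81 ≡ 7 (mod 11).
Since F(a, b, c) ≡ 7 ≠ 0 (mod 11), P does NOT lie on the curve.


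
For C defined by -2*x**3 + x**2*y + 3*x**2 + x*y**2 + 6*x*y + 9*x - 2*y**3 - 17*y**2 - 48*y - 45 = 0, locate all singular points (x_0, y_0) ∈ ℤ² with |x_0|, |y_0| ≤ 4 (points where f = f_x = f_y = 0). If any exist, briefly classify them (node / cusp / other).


Singular points: {(0, -3)}; classification: cusp.

Compute partial derivatives:
  f_x = -6*x**2 + 2*x*y + 6*x + y**2 + 6*y + 9.
  f_y = x**2 + 2*x*y + 6*x - 6*y**2 - 34*y - 48.
Scan x_0 ∈ {−4, ..., 4}. For each x_0, f_y(x_0, y) is a polynomial in y; find its integer roots y ∈ {−4, ..., 4}, then test f_x and f at those candidates.
  x = -4: f_y(-4, y) = -6*y**2 - 42*y - 56; no integer root y with |y| ≤ 4.
  x = -3: f_y(-3, y) = -6*y**2 - 40*y - 57; no integer root y with |y| ≤ 4.
  x = -2: f_y(-2, y) = -6*y**2 - 38*y - 56; vanishes at y ∈ {-4}. (-2, -4): f_x = -19 ≠ 0.
  x = -1: f_y(-1, y) = -6*y**2 - 36*y - 53; no integer root y with |y| ≤ 4.
  x = 0: f_y(0, y) = -6*y**2 - 34*y - 48; vanishes at y ∈ {-3}. (0, -3): f_x = 0, f = 0 — SINGULAR.
  x = 1: f_y(1, y) = -6*y**2 - 32*y - 41; no integer root y with |y| ≤ 4.
  x = 2: f_y(2, y) = -6*y**2 - 30*y - 32; no integer root y with |y| ≤ 4.
  x = 3: f_y(3, y) = -6*y**2 - 28*y - 21; no integer root y with |y| ≤ 4.
  x = 4: f_y(4, y) = -6*y**2 - 26*y - 8; vanishes at y ∈ {-4}. (4, -4): f_x = -103 ≠ 0.
Only singular point on the grid: (0, -3).
Classify: substitute x = 0 + u, y = -3 + v and expand: f = -2*u**3 + u**2*v + u*v**2 - 2*v**3 + v**2.
No constant or linear terms (consistent with a singular point). Quadratic part: v**2. Cubic part: -2*u**3 + u**2*v + u*v**2 - 2*v**3.
The quadratic part v**2 is a perfect square, so there is a single (double) tangent line v = 0, i.e. y = -3. Restricting the cubic part to that line (v = 0) leaves -2*u**3 ≠ 0, so f is not divisible by v and the branch is v² ≈ 2*u**3 to lowest order — this is a cusp.
Classification: cusp.


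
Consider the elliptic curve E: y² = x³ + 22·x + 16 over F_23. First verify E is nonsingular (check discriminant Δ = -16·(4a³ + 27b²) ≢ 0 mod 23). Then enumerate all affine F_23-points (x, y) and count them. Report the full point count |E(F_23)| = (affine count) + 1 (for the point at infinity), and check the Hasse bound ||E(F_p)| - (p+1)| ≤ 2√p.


Affine points = {(0, 4), (0, 19), (1, 4), (1, 19), (9, 0), (11, 5), (11, 18), (14, 3), (14, 20), (15, 8), (15, 15), (16, 5), (16, 18), (17, 6), (17, 17), (19, 5), (19, 18), (22, 4), (22, 19)}; affine count = 19; |E(F_23)| = 20.

Discriminant check: Δ ∝ 4a³ + 27b² = 4·22³ + 27·16² = 4·10648 + 27·256 ≡ 8 (mod 23). Nonzero ⇒ E is nonsingular.
For each x ∈ F_23, compute rhs = x³ + 22·x + 16 mod 23, then count y ∈ F_23 with y² ≡ rhs.
  x = 0: rhs = 16, matching y values: 4, 19 (2 points).
  x = 1: rhs = 16, matching y values: 4, 19 (2 points).
  x = 2: rhs = 22, matching y values: none (0 points).
  x = 3: rhs = 17, matching y values: none (0 points).
  x = 4: rhs = 7, matching y values: none (0 points).
  x = 5: rhs = 21, matching y values: none (0 points).
  x = 6: rhs = 19, matching y values: none (0 points).
  x = 7: rhs = 7, matching y values: none (0 points).
  x = 8: rhs = 14, matching y values: none (0 points).
  x = 9: rhs = 0, matching y values: 0 (1 points).
  x = 10: rhs = 17, matching y values: none (0 points).
  x = 11: rhs = 2, matching y values: 5, 18 (2 points).
  x = 12: rhs = 7, matching y values: none (0 points).
  x = 13: rhs = 15, matching y values: none (0 points).
  x = 14: rhs = 9, matching y values: 3, 20 (2 points).
  x = 15: rhs = 18, matching y values: 8, 15 (2 points).
  x = 16: rhs = 2, matching y values: 5, 18 (2 points).
  x = 17: rhs = 13, matching y values: 6, 17 (2 points).
  x = 18: rhs = 11, matching y values: none (0 points).
  x = 19: rhs = 2, matching y values: 5, 18 (2 points).
  x = 20: rhs = 15, matching y values: none (0 points).
  x = 21: rhs = 10, matching y values: none (0 points).
  x = 22: rhs = 16, matching y values: 4, 19 (2 points).
Total affine count: 19.
Full point count |E(F_23)| = 19 + 1 = 20.
Hasse bound: |20 − (23+1)| = |-4| = 4 ≤ 2√23 ≈ 9.5917 ✓.


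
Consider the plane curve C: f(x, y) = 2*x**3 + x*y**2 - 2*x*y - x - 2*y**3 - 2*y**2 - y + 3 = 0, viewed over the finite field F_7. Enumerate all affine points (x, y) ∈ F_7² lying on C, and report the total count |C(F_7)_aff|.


Affine F_7-points: {(0, 4), (3, 2), (4, 6), (5, 1), (6, 6)}; count = 5.

For each of the 49 pairs (x, y) ∈ F_7², evaluate f(x, y) mod 7. Record the zeros.
  x = 0: [0↦3, 1↦5, 2↦5, 3↦5, 4↦0, 5↦6, 6↦4]  zeros at y ∈ {4}
  x = 1: [0↦4, 1↦5, 2↦6, 3↦2, 4↦2, 5↦1, 6↦1]  zeros at y ∈ ∅
  x = 2: [0↦3, 1↦3, 2↦5, 3↦4, 4↦2, 5↦1, 6↦3]  zeros at y ∈ ∅
  x = 3: [0↦5, 1↦4, 2↦0, 3↦2, 4↦5, 5↦4, 6↦1]  zeros at y ∈ {2}
  x = 4: [0↦1, 1↦6, 2↦3, 3↦1, 4↦2, 5↦1, 6↦0]  zeros at y ∈ {6}
  x = 5: [0↦3, 1↦0, 2↦5, 3↦6, 4↦5, 5↦4, 6↦5]  zeros at y ∈ {1}
  x = 6: [0↦2, 1↦5, 2↦4, 3↦1, 4↦5, 5↦4, 6↦0]  zeros at y ∈ {6}
Collecting zeros: affine points = {(0, 4), (3, 2), (4, 6), (5, 1), (6, 6)}.
Total count |C(F_7)_aff| = 5.


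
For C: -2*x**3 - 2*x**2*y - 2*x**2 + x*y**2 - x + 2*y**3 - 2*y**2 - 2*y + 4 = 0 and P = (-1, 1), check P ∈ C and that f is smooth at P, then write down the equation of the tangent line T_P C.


Tangent line at P: 2*x - 4*y + 6 = 0.

Step 1: f(-1, 1) = 0, so P lies on C.
Step 2: partial derivatives
  f_x(x, y) = -6*x**2 - 4*x*y - 4*x + y**2 - 1, f_y(x, y) = -2*x**2 + 2*x*y + 6*y**2 - 4*y - 2.
  f_x(P) = 2, f_y(P) = -4 (gradient nonzero, so P is smooth).
Step 3: tangent line at P: 2·(x − -1) + -4·(y − 1) = 0.
Expanding: 2*x - 4*y + 6 = 0.


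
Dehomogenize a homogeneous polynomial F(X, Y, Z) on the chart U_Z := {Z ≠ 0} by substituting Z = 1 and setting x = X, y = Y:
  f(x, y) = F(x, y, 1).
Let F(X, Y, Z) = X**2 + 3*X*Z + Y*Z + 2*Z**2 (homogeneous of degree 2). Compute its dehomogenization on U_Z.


f(x, y) = x**2 + 3*x + y + 2

On U_Z we set Z = 1. Each monomial c·X^i·Y^j·Z^k in F becomes c·x^i·y^j·1^k = c·x^i·y^j.
Substituting Z = 1: F(X, Y, 1) = x**2 + 3*x + y + 2.
Note: deg(f) ≤ deg(F) = 2; strict inequality happens when F is divisible by Z (lost terms).


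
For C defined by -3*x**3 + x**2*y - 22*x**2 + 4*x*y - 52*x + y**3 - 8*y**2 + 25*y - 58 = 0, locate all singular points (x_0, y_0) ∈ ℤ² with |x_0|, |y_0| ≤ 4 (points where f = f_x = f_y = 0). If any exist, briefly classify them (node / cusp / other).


Singular points: {(-2, 3)}; classification: node.

Compute partial derivatives:
  f_x = -9*x**2 + 2*x*y - 44*x + 4*y - 52.
  f_y = x**2 + 4*x + 3*y**2 - 16*y + 25.
Scan x_0 ∈ {−4, ..., 4}. For each x_0, f_y(x_0, y) is a polynomial in y; find its integer roots y ∈ {−4, ..., 4}, then test f_x and f at those candidates.
  x = -4: f_y(-4, y) = 3*y**2 - 16*y + 25; no integer root y with |y| ≤ 4.
  x = -3: f_y(-3, y) = 3*y**2 - 16*y + 22; no integer root y with |y| ≤ 4.
  x = -2: f_y(-2, y) = 3*y**2 - 16*y + 21; vanishes at y ∈ {3}. (-2, 3): f_x = 0, f = 0 — SINGULAR.
  x = -1: f_y(-1, y) = 3*y**2 - 16*y + 22; no integer root y with |y| ≤ 4.
  x = 0: f_y(0, y) = 3*y**2 - 16*y + 25; no integer root y with |y| ≤ 4.
  x = 1: f_y(1, y) = 3*y**2 - 16*y + 30; no integer root y with |y| ≤ 4.
  x = 2: f_y(2, y) = 3*y**2 - 16*y + 37; no integer root y with |y| ≤ 4.
  x = 3: f_y(3, y) = 3*y**2 - 16*y + 46; no integer root y with |y| ≤ 4.
  x = 4: f_y(4, y) = 3*y**2 - 16*y + 57; no integer root y with |y| ≤ 4.
Only singular point on the grid: (-2, 3).
Classify: substitute x = -2 + u, y = 3 + v and expand: f = -3*u**3 + u**2*v - u**2 + v**3 + v**2.
No constant or linear terms (consistent with a singular point). Quadratic part: -u**2 + v**2. Cubic part: -3*u**3 + u**2*v + v**3.
The quadratic part v**2 - u**2 = (v − u)(v + u) splits into two distinct linear factors, so there are two distinct tangent lines y − 3 = ±(x − -2) — this is a node (ordinary double point).
Classification: node.


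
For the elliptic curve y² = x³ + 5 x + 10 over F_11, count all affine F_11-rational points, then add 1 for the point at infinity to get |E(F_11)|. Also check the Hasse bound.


Affine points = {(1, 4), (1, 7), (6, 5), (6, 6), (7, 5), (7, 6), (8, 1), (8, 10), (9, 5), (9, 6), (10, 2), (10, 9)}; affine count = 12; |E(F_11)| = 13.

Discriminant check: Δ ∝ 4a³ + 27b² = 4·5³ + 27·10² = 4·125 + 27·100 ≡ 10 (mod 11). Nonzero ⇒ E is nonsingular.
For each x ∈ F_11, compute rhs = x³ + 5·x + 10 mod 11, then count y ∈ F_11 with y² ≡ rhs.
  x = 0: rhs = 10, matching y values: none (0 points).
  x = 1: rhs = 5, matching y values: 4, 7 (2 points).
  x = 2: rhs = 6, matching y values: none (0 points).
  x = 3: rhs = 8, matching y values: none (0 points).
  x = 4: rhs = 6, matching y values: none (0 points).
  x = 5: rhs = 6, matching y values: none (0 points).
  x = 6: rhs = 3, matching y values: 5, 6 (2 points).
  x = 7: rhs = 3, matching y values: 5, 6 (2 points).
  x = 8: rhs = 1, matching y values: 1, 10 (2 points).
  x = 9: rhs = 3, matching y values: 5, 6 (2 points).
  x = 10: rhs = 4, matching y values: 2, 9 (2 points).
Total affine count: 12.
Full point count |E(F_11)| = 12 + 1 = 13.
Hasse bound: |13 − (11+1)| = |1| = 1 ≤ 2√11 ≈ 6.6332 ✓.


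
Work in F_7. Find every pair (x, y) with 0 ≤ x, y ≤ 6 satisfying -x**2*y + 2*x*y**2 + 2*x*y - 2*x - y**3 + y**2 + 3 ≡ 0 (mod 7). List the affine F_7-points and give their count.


Affine F_7-points: {(1, 2), (3, 1), (4, 2), (5, 0), (6, 1)}; count = 5.

For each of the 49 pairs (x, y) ∈ F_7², evaluate f(x, y) mod 7. Record the zeros.
  x = 0: [0↦3, 1↦3, 2↦6, 3↦6, 4↦4, 5↦1, 6↦5]  zeros at y ∈ ∅
  x = 1: [0↦1, 1↦4, 2↦0, 3↦4, 4↦3, 5↦5, 6↦4]  zeros at y ∈ {2}
  x = 2: [0↦6, 1↦3, 2↦4, 3↦3, 4↦1, 5↦6, 6↦5]  zeros at y ∈ ∅
  x = 3: [0↦4, 1↦0, 2↦4, 3↦3, 4↦5, 5↦4, 6↦1]  zeros at y ∈ {1}
  x = 4: [0↦2, 1↦2, 2↦0, 3↦4, 4↦1, 5↦6, 6↦6]  zeros at y ∈ {2}
  x = 5: [0↦0, 1↦2, 2↦6, 3↦6, 4↦3, 5↦5, 6↦6]  zeros at y ∈ {0}
  x = 6: [0↦5, 1↦0, 2↦1, 3↦2, 4↦4, 5↦1, 6↦1]  zeros at y ∈ {1}
Collecting zeros: affine points = {(1, 2), (3, 1), (4, 2), (5, 0), (6, 1)}.
Total count |C(F_7)_aff| = 5.


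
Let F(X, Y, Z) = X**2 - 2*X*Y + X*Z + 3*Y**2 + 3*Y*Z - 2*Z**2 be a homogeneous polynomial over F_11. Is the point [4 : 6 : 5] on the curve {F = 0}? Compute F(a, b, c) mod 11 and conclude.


F(4,6,5) ≡ 4 (mod 11); P is NOT on the curve.

Evaluate F(4, 6, 5) term-by-term (mod 11).
  X**2 ↦ 1·16·1·1 = 16
  -2*X*Y ↦ -2·4·6·1 = -48
  X*Z ↦ 1·4·1·5 = 20
  3*Y**2 ↦ 3·1·36·1 = 108
  3*Y*Z ↦ 3·1·6·5 = 90
  -2*Z**2 ↦ -2·1·1·25 = -50
Sum: F(4, 6, 5) = (16) + (-48) + (20) + (108) + (90) + (-50) = 136.
Reducing mod 11: 136 ≡ 4 (mod 11).
Since F(a, b, c) ≡ 4 ≠ 0 (mod 11), P does NOT lie on the curve.


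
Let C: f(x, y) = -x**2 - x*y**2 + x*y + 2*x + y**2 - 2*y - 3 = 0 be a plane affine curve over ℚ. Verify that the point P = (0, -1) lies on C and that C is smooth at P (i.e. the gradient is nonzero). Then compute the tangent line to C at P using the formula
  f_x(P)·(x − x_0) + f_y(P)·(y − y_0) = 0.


Tangent line at P: -4*y - 4 = 0.

Step 1: f(0, -1) = 0, so P lies on C.
Step 2: partial derivatives
  f_x(x, y) = -2*x - y**2 + y + 2, f_y(x, y) = -2*x*y + x + 2*y - 2.
  f_x(P) = 0, f_y(P) = -4 (gradient nonzero, so P is smooth).
Step 3: tangent line at P: 0·(x − 0) + -4·(y − -1) = 0.
Expanding: -4*y - 4 = 0.


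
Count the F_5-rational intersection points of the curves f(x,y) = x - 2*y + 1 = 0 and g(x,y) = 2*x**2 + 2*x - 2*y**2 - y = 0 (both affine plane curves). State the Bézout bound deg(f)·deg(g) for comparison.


Common zeros: {(4, 0)}; count = 1; Bézout bound = 2.

deg(f) = 1, deg(g) = 2, so Bézout bound = 2.
Scan x ∈ F_5. For each x, list the y ∈ F_5 with f(x, y) ≡ 0 and those with g(x, y) ≡ 0 (mod 5); the common zeros in that column are the intersection.
  x = 0: f ≡ 0 at y ∈ {3}; g ≡ 0 at y ∈ {0, 2}; common: ∅.
  x = 1: f ≡ 0 at y ∈ {1}; g ≡ 0 at y ∈ ∅; common: ∅.
  x = 2: f ≡ 0 at y ∈ {4}; g ≡ 0 at y ∈ ∅; common: ∅.
  x = 3: f ≡ 0 at y ∈ {2}; g ≡ 0 at y ∈ ∅; common: ∅.
  x = 4: f ≡ 0 at y ∈ {0}; g ≡ 0 at y ∈ {0, 2}; common: {0}.
Collecting: common zeros = {(4, 0)}, so the count is 1.
Comparison with the Bézout bound: 1 ≤ 2 = deg(f)·deg(g), as expected for curves with no common component (the affine F_5-count falls short of the bound because intersections may lie at infinity, over extension fields, or carry multiplicity).


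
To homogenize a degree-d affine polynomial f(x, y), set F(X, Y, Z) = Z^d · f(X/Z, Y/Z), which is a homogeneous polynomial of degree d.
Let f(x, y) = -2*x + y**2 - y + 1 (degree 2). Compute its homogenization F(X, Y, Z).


F(X, Y, Z) = -2*X*Z + Y**2 - Y*Z + Z**2

deg(f) = 2.
Substitute x = X/Z, y = Y/Z into f, then multiply by Z^2.
  monomial -2·x^1·y^0 ↦ -2·X^1·Y^0·Z^1.
  monomial 1·x^0·y^2 ↦ 1·X^0·Y^2·Z^0.
  monomial -1·x^0·y^1 ↦ -1·X^0·Y^1·Z^1.
  monomial 1·x^0·y^0 ↦ 1·X^0·Y^0·Z^2.
Collecting: F(X, Y, Z) = -2*X*Z + Y**2 - Y*Z + Z**2.


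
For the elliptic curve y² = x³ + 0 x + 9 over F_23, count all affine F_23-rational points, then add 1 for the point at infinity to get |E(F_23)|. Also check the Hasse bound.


Affine points = {(0, 3), (0, 20), (3, 6), (3, 17), (4, 2), (4, 21), (6, 8), (6, 15), (9, 5), (9, 18), (11, 11), (11, 12), (12, 9), (12, 14), (14, 4), (14, 19), (15, 7), (15, 16), (17, 0), (21, 1), (21, 22), (22, 10), (22, 13)}; affine count = 23; |E(F_23)| = 24.

Discriminant check: Δ ∝ 4a³ + 27b² = 4·0³ + 27·9² = 4·0 + 27·81 ≡ 2 (mod 23). Nonzero ⇒ E is nonsingular.
For each x ∈ F_23, compute rhs = x³ + 0·x + 9 mod 23, then count y ∈ F_23 with y² ≡ rhs.
  x = 0: rhs = 9, matching y values: 3, 20 (2 points).
  x = 1: rhs = 10, matching y values: none (0 points).
  x = 2: rhs = 17, matching y values: none (0 points).
  x = 3: rhs = 13, matching y values: 6, 17 (2 points).
  x = 4: rhs = 4, matching y values: 2, 21 (2 points).
  x = 5: rhs = 19, matching y values: none (0 points).
  x = 6: rhs = 18, matching y values: 8, 15 (2 points).
  x = 7: rhs = 7, matching y values: none (0 points).
  x = 8: rhs = 15, matching y values: none (0 points).
  x = 9: rhs = 2, matching y values: 5, 18 (2 points).
  x = 10: rhs = 20, matching y values: none (0 points).
  x = 11: rhs = 6, matching y values: 11, 12 (2 points).
  x = 12: rhs = 12, matching y values: 9, 14 (2 points).
  x = 13: rhs = 21, matching y values: none (0 points).
  x = 14: rhs = 16, matching y values: 4, 19 (2 points).
  x = 15: rhs = 3, matching y values: 7, 16 (2 points).
  x = 16: rhs = 11, matching y values: none (0 points).
  x = 17: rhs = 0, matching y values: 0 (1 points).
  x = 18: rhs = 22, matching y values: none (0 points).
  x = 19: rhs = 14, matching y values: none (0 points).
  x = 20: rhs = 5, matching y values: none (0 points).
  x = 21: rhs = 1, matching y values: 1, 22 (2 points).
  x = 22: rhs = 8, matching y values: 10, 13 (2 points).
Total affine count: 23.
Full point count |E(F_23)| = 23 + 1 = 24.
Hasse bound: |24 − (23+1)| = |0| = 0 ≤ 2√23 ≈ 9.5917 ✓.


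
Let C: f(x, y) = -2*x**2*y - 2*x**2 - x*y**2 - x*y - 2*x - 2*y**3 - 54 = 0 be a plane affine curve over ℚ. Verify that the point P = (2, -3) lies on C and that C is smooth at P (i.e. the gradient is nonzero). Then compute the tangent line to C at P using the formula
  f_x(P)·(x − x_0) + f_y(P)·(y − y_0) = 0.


Tangent line at P: 8*x - 52*y - 172 = 0.

Step 1: f(2, -3) = 0, so P lies on C.
Step 2: partial derivatives
  f_x(x, y) = -4*x*y - 4*x - y**2 - y - 2, f_y(x, y) = -2*x**2 - 2*x*y - x - 6*y**2.
  f_x(P) = 8, f_y(P) = -52 (gradient nonzero, so P is smooth).
Step 3: tangent line at P: 8·(x − 2) + -52·(y − -3) = 0.
Expanding: 8*x - 52*y - 172 = 0.


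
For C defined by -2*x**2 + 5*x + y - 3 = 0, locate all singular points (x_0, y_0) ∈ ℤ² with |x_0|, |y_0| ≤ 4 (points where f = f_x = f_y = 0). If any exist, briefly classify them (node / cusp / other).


No singular points in the scanned grid; C is smooth there.

Compute partial derivatives:
  f_x = 5 - 4*x.
  f_y = 1.
f_y = 1 is a nonzero constant, so f_y never vanishes: no point (x, y) can satisfy f = f_x = f_y = 0. In particular no (x, y) ∈ {−4, ..., 4}² is singular; the curve is smooth.


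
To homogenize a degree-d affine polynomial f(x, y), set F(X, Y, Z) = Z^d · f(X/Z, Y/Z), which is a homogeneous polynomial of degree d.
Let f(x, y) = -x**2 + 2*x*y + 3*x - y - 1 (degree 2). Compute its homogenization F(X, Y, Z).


F(X, Y, Z) = -X**2 + 2*X*Y + 3*X*Z - Y*Z - Z**2

deg(f) = 2.
Substitute x = X/Z, y = Y/Z into f, then multiply by Z^2.
  monomial -1·x^2·y^0 ↦ -1·X^2·Y^0·Z^0.
  monomial 2·x^1·y^1 ↦ 2·X^1·Y^1·Z^0.
  monomial 3·x^1·y^0 ↦ 3·X^1·Y^0·Z^1.
  monomial -1·x^0·y^1 ↦ -1·X^0·Y^1·Z^1.
  monomial -1·x^0·y^0 ↦ -1·X^0·Y^0·Z^2.
Collecting: F(X, Y, Z) = -X**2 + 2*X*Y + 3*X*Z - Y*Z - Z**2.


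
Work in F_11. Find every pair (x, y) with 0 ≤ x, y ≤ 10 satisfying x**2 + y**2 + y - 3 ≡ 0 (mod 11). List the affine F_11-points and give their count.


Affine F_11-points: {(1, 1), (1, 9), (4, 4), (4, 6), (5, 0), (5, 10), (6, 0), (6, 10), (7, 4), (7, 6), (10, 1), (10, 9)}; count = 12.

For each of the 121 pairs (x, y) ∈ F_11², evaluate f(x, y) mod 11. Record the zeros.
  x = 0: [0↦8, 1↦10, 2↦3, 3↦9, 4↦6, 5↦5, 6↦6, 7↦9, 8↦3, 9↦10, 10↦8]  zeros at y ∈ ∅
  x = 1: [0↦9, 1↦0, 2↦4, 3↦10, 4↦7, 5↦6, 6↦7, 7↦10, 8↦4, 9↦0, 10↦9]  zeros at y ∈ {1, 9}
  x = 2: [0↦1, 1↦3, 2↦7, 3↦2, 4↦10, 5↦9, 6↦10, 7↦2, 8↦7, 9↦3, 10↦1]  zeros at y ∈ ∅
  x = 3: [0↦6, 1↦8, 2↦1, 3↦7, 4↦4, 5↦3, 6↦4, 7↦7, 8↦1, 9↦8, 10↦6]  zeros at y ∈ ∅
  x = 4: [0↦2, 1↦4, 2↦8, 3↦3, 4↦0, 5↦10, 6↦0, 7↦3, 8↦8, 9↦4, 10↦2]  zeros at y ∈ {4, 6}
  x = 5: [0↦0, 1↦2, 2↦6, 3↦1, 4↦9, 5↦8, 6↦9, 7↦1, 8↦6, 9↦2, 10↦0]  zeros at y ∈ {0, 10}
  x = 6: [0↦0, 1↦2, 2↦6, 3↦1, 4↦9, 5↦8, 6↦9, 7↦1, 8↦6, 9↦2, 10↦0]  zeros at y ∈ {0, 10}
  x = 7: [0↦2, 1↦4, 2↦8, 3↦3, 4↦0, 5↦10, 6↦0, 7↦3, 8↦8, 9↦4, 10↦2]  zeros at y ∈ {4, 6}
  x = 8: [0↦6, 1↦8, 2↦1, 3↦7, 4↦4, 5↦3, 6↦4, 7↦7, 8↦1, 9↦8, 10↦6]  zeros at y ∈ ∅
  x = 9: [0↦1, 1↦3, 2↦7, 3↦2, 4↦10, 5↦9, 6↦10, 7↦2, 8↦7, 9↦3, 10↦1]  zeros at y ∈ ∅
  x = 10: [0↦9, 1↦0, 2↦4, 3↦10, 4↦7, 5↦6, 6↦7, 7↦10, 8↦4, 9↦0, 10↦9]  zeros at y ∈ {1, 9}
Collecting zeros: affine points = {(1, 1), (1, 9), (4, 4), (4, 6), (5, 0), (5, 10), (6, 0), (6, 10), (7, 4), (7, 6), (10, 1), (10, 9)}.
Total count |C(F_11)_aff| = 12.


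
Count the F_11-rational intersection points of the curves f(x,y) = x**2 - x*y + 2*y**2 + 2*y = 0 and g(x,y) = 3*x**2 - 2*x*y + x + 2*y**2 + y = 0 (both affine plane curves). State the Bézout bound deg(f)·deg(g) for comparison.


Common zeros: {(0, 0), (6, 8)}; count = 2; Bézout bound = 4.

deg(f) = 2, deg(g) = 2, so Bézout bound = 4.
Scan x ∈ F_11. For each x, list the y ∈ F_11 with f(x, y) ≡ 0 and those with g(x, y) ≡ 0 (mod 11); the common zeros in that column are the intersection.
  x = 0: f ≡ 0 at y ∈ {0, 10}; g ≡ 0 at y ∈ {0, 5}; common: {0}.
  x = 1: f ≡ 0 at y ∈ {2, 3}; g ≡ 0 at y ∈ ∅; common: ∅.
  x = 2: f ≡ 0 at y ∈ {3, 8}; g ≡ 0 at y ∈ ∅; common: ∅.
  x = 3: f ≡ 0 at y ∈ ∅; g ≡ 0 at y ∈ {3, 5}; common: ∅.
  x = 4: f ≡ 0 at y ∈ ∅; g ≡ 0 at y ∈ ∅; common: ∅.
  x = 5: f ≡ 0 at y ∈ ∅; g ≡ 0 at y ∈ ∅; common: ∅.
  x = 6: f ≡ 0 at y ∈ {5, 8}; g ≡ 0 at y ∈ {3, 8}; common: {8}.
  x = 7: f ≡ 0 at y ∈ ∅; g ≡ 0 at y ∈ {0, 1}; common: ∅.
  x = 8: f ≡ 0 at y ∈ ∅; g ≡ 0 at y ∈ {1}; common: ∅.
  x = 9: f ≡ 0 at y ∈ ∅; g ≡ 0 at y ∈ {7}; common: ∅.
  x = 10: f ≡ 0 at y ∈ {5, 10}; g ≡ 0 at y ∈ {7, 8}; common: ∅.
Collecting: common zeros = {(0, 0), (6, 8)}, so the count is 2.
Comparison with the Bézout bound: 2 ≤ 4 = deg(f)·deg(g), as expected for curves with no common component (the affine F_11-count falls short of the bound because intersections may lie at infinity, over extension fields, or carry multiplicity).


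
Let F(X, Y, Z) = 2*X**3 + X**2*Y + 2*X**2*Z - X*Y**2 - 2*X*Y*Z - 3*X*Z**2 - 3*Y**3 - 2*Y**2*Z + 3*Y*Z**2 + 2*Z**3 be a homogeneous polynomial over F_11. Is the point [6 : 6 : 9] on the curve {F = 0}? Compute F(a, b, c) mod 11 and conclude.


F(6,6,9) ≡ 0 (mod 11); P is on the curve.

Evaluate F(6, 6, 9) term-by-term (mod 11).
  2*X**3 ↦ 2·216·1·1 = 432
  X**2*Y ↦ 1·36·6·1 = 216
  2*X**2*Z ↦ 2·36·1·9 = 648
  -X*Y**2 ↦ -1·6·36·1 = -216
  -2*X*Y*Z ↦ -2·6·6·9 = -648
  -3*X*Z**2 ↦ -3·6·1·81 = -1458
  -3*Y**3 ↦ -3·1·216·1 = -648
  -2*Y**2*Z ↦ -2·1·36·9 = -648
  3*Y*Z**2 ↦ 3·1·6·81 = 1458
  2*Z**3 ↦ 2·1·1·729 = 1458
Sum: F(6, 6, 9) = (432) + (216) + (648) + (-216) + (-648) + (-1458) + (-648) + (-648) + (1458) + (1458) = 594.
Reducing mod 11: 594 ≡ 0 (mod 11).
Since F(a, b, c) ≡ 0 (mod 11), P lies on the curve.


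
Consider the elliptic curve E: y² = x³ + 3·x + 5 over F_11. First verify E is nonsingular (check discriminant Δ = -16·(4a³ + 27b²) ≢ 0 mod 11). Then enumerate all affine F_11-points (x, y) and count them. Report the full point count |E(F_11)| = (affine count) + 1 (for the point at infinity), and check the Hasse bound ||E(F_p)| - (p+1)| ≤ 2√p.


Affine points = {(0, 4), (0, 7), (1, 3), (1, 8), (4, 2), (4, 9), (10, 1), (10, 10)}; affine count = 8; |E(F_11)| = 9.

Discriminant check: Δ ∝ 4a³ + 27b² = 4·3³ + 27·5² = 4·27 + 27·25 ≡ 2 (mod 11). Nonzero ⇒ E is nonsingular.
For each x ∈ F_11, compute rhs = x³ + 3·x + 5 mod 11, then count y ∈ F_11 with y² ≡ rhs.
  x = 0: rhs = 5, matching y values: 4, 7 (2 points).
  x = 1: rhs = 9, matching y values: 3, 8 (2 points).
  x = 2: rhs = 8, matching y values: none (0 points).
  x = 3: rhs = 8, matching y values: none (0 points).
  x = 4: rhs = 4, matching y values: 2, 9 (2 points).
  x = 5: rhs = 2, matching y values: none (0 points).
  x = 6: rhs = 8, matching y values: none (0 points).
  x = 7: rhs = 6, matching y values: none (0 points).
  x = 8: rhs = 2, matching y values: none (0 points).
  x = 9: rhs = 2, matching y values: none (0 points).
  x = 10: rhs = 1, matching y values: 1, 10 (2 points).
Total affine count: 8.
Full point count |E(F_11)| = 8 + 1 = 9.
Hasse bound: |9 − (11+1)| = |-3| = 3 ≤ 2√11 ≈ 6.6332 ✓.


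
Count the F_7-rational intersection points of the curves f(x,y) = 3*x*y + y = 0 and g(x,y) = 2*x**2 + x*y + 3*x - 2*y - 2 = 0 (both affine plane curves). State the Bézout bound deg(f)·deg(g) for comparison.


Common zeros: {(4, 0), (5, 0)}; count = 2; Bézout bound = 4.

deg(f) = 2, deg(g) = 2, so Bézout bound = 4.
Scan x ∈ F_7. For each x, list the y ∈ F_7 with f(x, y) ≡ 0 and those with g(x, y) ≡ 0 (mod 7); the common zeros in that column are the intersection.
  x = 0: f ≡ 0 at y ∈ {0}; g ≡ 0 at y ∈ {6}; common: ∅.
  x = 1: f ≡ 0 at y ∈ {0}; g ≡ 0 at y ∈ {3}; common: ∅.
  x = 2: f ≡ 0 at y ∈ {0, 1, 2, 3, 4, 5, 6}; g ≡ 0 at y ∈ ∅; common: ∅.
  x = 3: f ≡ 0 at y ∈ {0}; g ≡ 0 at y ∈ {3}; common: ∅.
  x = 4: f ≡ 0 at y ∈ {0}; g ≡ 0 at y ∈ {0}; common: {0}.
  x = 5: f ≡ 0 at y ∈ {0}; g ≡ 0 at y ∈ {0}; common: {0}.
  x = 6: f ≡ 0 at y ∈ {0}; g ≡ 0 at y ∈ {6}; common: ∅.
Collecting: common zeros = {(4, 0), (5, 0)}, so the count is 2.
Comparison with the Bézout bound: 2 ≤ 4 = deg(f)·deg(g), as expected for curves with no common component (the affine F_7-count falls short of the bound because intersections may lie at infinity, over extension fields, or carry multiplicity).


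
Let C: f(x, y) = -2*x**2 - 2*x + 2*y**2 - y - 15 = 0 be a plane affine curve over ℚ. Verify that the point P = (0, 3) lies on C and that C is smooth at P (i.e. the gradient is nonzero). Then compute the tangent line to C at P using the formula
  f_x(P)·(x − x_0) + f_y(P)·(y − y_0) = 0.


Tangent line at P: -2*x + 11*y - 33 = 0.

Step 1: f(0, 3) = 0, so P lies on C.
Step 2: partial derivatives
  f_x(x, y) = -4*x - 2, f_y(x, y) = 4*y - 1.
  f_x(P) = -2, f_y(P) = 11 (gradient nonzero, so P is smooth).
Step 3: tangent line at P: -2·(x − 0) + 11·(y − 3) = 0.
Expanding: -2*x + 11*y - 33 = 0.


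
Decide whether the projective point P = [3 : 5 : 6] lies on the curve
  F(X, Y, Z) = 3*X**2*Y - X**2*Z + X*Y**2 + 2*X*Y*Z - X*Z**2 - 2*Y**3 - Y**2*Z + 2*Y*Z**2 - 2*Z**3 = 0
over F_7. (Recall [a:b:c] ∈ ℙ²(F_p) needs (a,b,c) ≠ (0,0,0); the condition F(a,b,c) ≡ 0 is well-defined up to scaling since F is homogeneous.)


F(3,5,6) ≡ 1 (mod 7); P is NOT on the curve.

Evaluate F(3, 5, 6) term-by-term (mod 7).
  3*X**2*Y ↦ 3·9·5·1 = 135
  -X**2*Z ↦ -1·9·1·6 = -54
  X*Y**2 ↦ 1·3·25·1 = 75
  2*X*Y*Z ↦ 2·3·5·6 = 180
  -X*Z**2 ↦ -1·3·1·36 = -108
  -2*Y**3 ↦ -2·1·125·1 = -250
  -Y**2*Z ↦ -1·1·25·6 = -150
  2*Y*Z**2 ↦ 2·1·5·36 = 360
  -2*Z**3 ↦ -2·1·1·216 = -432
Sum: F(3, 5, 6) = (135) + (-54) + (75) + (180) + (-108) + (-250) + (-150) + (360) + (-432) = -244.
Reducing mod 7: -244 ≡ 1 (mod 7).
Since F(a, b, c) ≡ 1 ≠ 0 (mod 7), P does NOT lie on the curve.


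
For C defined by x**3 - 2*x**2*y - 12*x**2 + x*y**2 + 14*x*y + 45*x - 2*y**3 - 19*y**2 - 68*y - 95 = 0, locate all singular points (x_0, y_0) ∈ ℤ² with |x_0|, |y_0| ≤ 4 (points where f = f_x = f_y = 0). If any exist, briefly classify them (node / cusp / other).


Singular points: {(2, -3)}; classification: cusp.

Compute partial derivatives:
  f_x = 3*x**2 - 4*x*y - 24*x + y**2 + 14*y + 45.
  f_y = -2*x**2 + 2*x*y + 14*x - 6*y**2 - 38*y - 68.
Scan x_0 ∈ {−4, ..., 4}. For each x_0, f_y(x_0, y) is a polynomial in y; find its integer roots y ∈ {−4, ..., 4}, then test f_x and f at those candidates.
  x = -4: f_y(-4, y) = -6*y**2 - 46*y - 156; no integer root y with |y| ≤ 4.
  x = -3: f_y(-3, y) = -6*y**2 - 44*y - 128; no integer root y with |y| ≤ 4.
  x = -2: f_y(-2, y) = -6*y**2 - 42*y - 104; no integer root y with |y| ≤ 4.
  x = -1: f_y(-1, y) = -6*y**2 - 40*y - 84; no integer root y with |y| ≤ 4.
  x = 0: f_y(0, y) = -6*y**2 - 38*y - 68; no integer root y with |y| ≤ 4.
  x = 1: f_y(1, y) = -6*y**2 - 36*y - 56; no integer root y with |y| ≤ 4.
  x = 2: f_y(2, y) = -6*y**2 - 34*y - 48; vanishes at y ∈ {-3}. (2, -3): f_x = 0, f = 0 — SINGULAR.
  x = 3: f_y(3, y) = -6*y**2 - 32*y - 44; no integer root y with |y| ≤ 4.
  x = 4: f_y(4, y) = -6*y**2 - 30*y - 44; no integer root y with |y| ≤ 4.
Only singular point on the grid: (2, -3).
Classify: substitute x = 2 + u, y = -3 + v and expand: f = u**3 - 2*u**2*v + u*v**2 - 2*v**3 + v**2.
No constant or linear terms (consistent with a singular point). Quadratic part: v**2. Cubic part: u**3 - 2*u**2*v + u*v**2 - 2*v**3.
The quadratic part v**2 is a perfect square, so there is a single (double) tangent line v = 0, i.e. y = -3. Restricting the cubic part to that line (v = 0) leaves u**3 ≠ 0, so f is not divisible by v and the branch is v² ≈ -u**3 to lowest order — this is a cusp.
Classification: cusp.
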